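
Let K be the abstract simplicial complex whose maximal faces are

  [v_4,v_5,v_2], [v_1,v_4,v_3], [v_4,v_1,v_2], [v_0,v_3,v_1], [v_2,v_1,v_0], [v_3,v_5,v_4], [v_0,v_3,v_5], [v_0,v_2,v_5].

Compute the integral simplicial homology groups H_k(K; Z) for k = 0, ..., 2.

We work with the vertex ordering v_0 < v_1 < v_2 < v_3 < v_4 < v_5. The simplices of K, each written with vertices in increasing order, are:

  0-simplices (6): [v_0], [v_1], [v_2], [v_3], [v_4], [v_5]
  1-simplices (12): [v_0,v_1], [v_0,v_2], [v_0,v_3], [v_0,v_5], [v_1,v_2], [v_1,v_3], [v_1,v_4], [v_2,v_4], [v_2,v_5], [v_3,v_4], [v_3,v_5], [v_4,v_5]
  2-simplices (8): [v_0,v_1,v_2], [v_0,v_1,v_3], [v_0,v_2,v_5], [v_0,v_3,v_5], [v_1,v_2,v_4], [v_1,v_3,v_4], [v_2,v_4,v_5], [v_3,v_4,v_5]

giving chain groups C_0 ≅ Z^6, C_1 ≅ Z^12, C_2 ≅ Z^8.

The boundary map ∂_1: C_1 → C_0 sends each edge [p,q] (with p < q) to q − p. For instance
  ∂[v_0,v_1] = [v_1] − [v_0].
As a 6×12 matrix over Z this has rank 5, with invariant factors (1,1,1,1,1).

The boundary map ∂_2: C_2 → C_1 sends each 2-simplex [p,q,r] to [q,r] − [p,r] + [p,q]. For instance
  ∂[v_3,v_4,v_5] = [v_4,v_5] − [v_3,v_5] + [v_3,v_4],
  ∂[v_1,v_2,v_4] = [v_2,v_4] − [v_1,v_4] + [v_1,v_2].
The resulting 12×8 matrix has rank 7, and its Smith normal form has invariant factors (1,1,1,1,1,1,1).

Reading off H_k = ker ∂_k / im ∂_{k+1}:

  H_0: rank C_0 − rank ∂_1 = 6 − 5 = 1, and the invariant factors of ∂_1 are all 1, so H_0 = Z.
  H_1: rank ker ∂_1 − rank ∂_2 = (12 − 5) − 7 = 0, and the invariant factors of ∂_2 are all 1, so H_1 = 0.
  H_2: rank ker ∂_2 − rank ∂_3 = (8 − 7) − 0 = 1, and there is no ∂_3, so H_2 = Z.

(K is a triangulation of the 2-sphere S^2.)

H_0 = Z,  H_1 = 0,  H_2 = Z.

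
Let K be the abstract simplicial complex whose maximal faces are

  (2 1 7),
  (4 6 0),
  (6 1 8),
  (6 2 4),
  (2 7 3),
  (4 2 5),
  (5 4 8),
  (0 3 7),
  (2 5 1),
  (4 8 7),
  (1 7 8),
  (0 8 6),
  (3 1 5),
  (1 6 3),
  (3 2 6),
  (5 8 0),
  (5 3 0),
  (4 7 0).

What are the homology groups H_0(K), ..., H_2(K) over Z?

H_0 = Z,  H_1 = Z ⊕ Z/2,  H_2 = 0.

Order the vertices as 0 < 1 < 2 < 3 < 4 < 5 < 6 < 7 < 8. Listing each simplex with vertices in this order, K has dimension 2 with simplices:

  0-simplices (9): [0], [1], [2], [3], [4], [5], [6], [7], [8]
  1-simplices (27): (27 of them)
  2-simplices (18): [0,3,5], [0,3,7], [0,4,6], [0,4,7], [0,5,8], [0,6,8], [1,2,5], [1,2,7], [1,3,5], [1,3,6], [1,6,8], [1,7,8], [2,3,6], [2,3,7], [2,4,5], [2,4,6], [4,5,8], [4,7,8]

giving chain groups C_0 ≅ Z^9, C_1 ≅ Z^27, C_2 ≅ Z^18.

∂_1: C_1 → C_0 is given by ∂[p,q] = [q] − [p]. For instance
  ∂[1,3] = [3] − [1].
The resulting 9×27 matrix has rank 8, and its Smith normal form has invariant factors (1,1,1,1,1,1,1,1).

∂_2: C_2 → C_1 sends each 2-simplex [p,q,r] to [q,r] − [p,r] + [p,q]. For instance
  ∂[0,5,8] = [5,8] − [0,8] + [0,5],
  ∂[1,2,7] = [2,7] − [1,7] + [1,2].
As a 27×18 matrix over Z this has rank 18, with invariant factors (1,1,1,1,1,1,1,1,1,1,1,1,1,1,1,1,1,2).

Computing H_k = (kernel of ∂_k) / (image of ∂_{k+1}):

  H_0: rank C_0 − rank ∂_1 = 9 − 8 = 1, and the invariant factors of ∂_1 are all 1, so H_0 ≅ Z.
  H_1: rank ker ∂_1 − rank ∂_2 = (27 − 8) − 18 = 1, and ∂_2 has invariant factor 2 > 1, so H_1 ≅ Z ⊕ Z/2.
  H_2: rank ker ∂_2 − rank ∂_3 = (18 − 18) − 0 = 0, and there is no ∂_3, so H_2 ≅ 0.

As a check, the Euler characteristic is 9 − 27 + 18 = 0, which agrees with 1 − 1 + 0 = 0.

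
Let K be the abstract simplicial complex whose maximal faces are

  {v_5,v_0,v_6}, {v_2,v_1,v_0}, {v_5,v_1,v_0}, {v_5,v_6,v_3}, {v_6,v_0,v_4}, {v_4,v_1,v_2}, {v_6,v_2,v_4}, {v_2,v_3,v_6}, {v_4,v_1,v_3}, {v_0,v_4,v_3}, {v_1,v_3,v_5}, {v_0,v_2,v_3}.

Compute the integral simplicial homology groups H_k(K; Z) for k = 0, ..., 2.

H_0 ≅ Z,  H_1 ≅ Z/2Z,  H_2 = 0.

Order the vertices as v_0 < v_1 < v_2 < v_3 < v_4 < v_5 < v_6. Listing each simplex with vertices in this order, K has dimension 2 with simplices:

  0-simplices (7): [v_0], [v_1], [v_2], [v_3], [v_4], [v_5], [v_6]
  1-simplices (18): (18 of them)
  2-simplices (12): (12 of them)

giving chain groups C_0 ≅ Z^7, C_1 ≅ Z^18, C_2 ≅ Z^12.

Boundary ∂_1: C_1 → C_0 is given by ∂[p,q] = [q] − [p]. For instance
  ∂[v_4,v_6] = [v_6] − [v_4].
The 7×18 boundary matrix has rank 6 and Smith normal form diag(1,1,1,1,1,1).

The boundary map ∂_2: C_2 → C_1 maps a triangle to the signed sum of its edges. For instance
  ∂[v_1,v_3,v_5] = [v_3,v_5] − [v_1,v_5] + [v_1,v_3],
  ∂[v_0,v_1,v_2] = [v_1,v_2] − [v_0,v_2] + [v_0,v_1].
The 18×12 boundary matrix has rank 12 and Smith normal form diag(1,1,1,1,1,1,1,1,1,1,1,2).

From H_k ≅ ker(∂_k) / im(∂_{k+1}) we obtain:

  H_0: rank C_0 − rank ∂_1 = 7 − 6 = 1, and the invariant factors of ∂_1 are all 1, so H_0 = Z.
  H_1: rank ker ∂_1 − rank ∂_2 = (18 − 6) − 12 = 0, and ∂_2 has invariant factor 2 > 1, so H_1 = Z/2Z.
  H_2: rank ker ∂_2 − rank ∂_3 = (12 − 12) − 0 = 0, and there is no ∂_3, so H_2 = 0.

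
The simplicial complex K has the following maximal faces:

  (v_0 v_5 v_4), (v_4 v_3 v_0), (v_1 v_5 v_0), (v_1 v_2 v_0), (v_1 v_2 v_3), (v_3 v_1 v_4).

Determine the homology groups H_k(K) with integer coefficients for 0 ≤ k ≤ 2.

H_0 ≅ Z,  H_1 ≅ Z,  H_2 = 0.

We work with the vertex ordering v_0 < v_1 < v_2 < v_3 < v_4 < v_5. The simplices of K, each written with vertices in increasing order, are:

  0-simplices (6): [v_0], [v_1], [v_2], [v_3], [v_4], [v_5]
  1-simplices (12): [v_0,v_1], [v_0,v_2], [v_0,v_3], [v_0,v_4], [v_0,v_5], [v_1,v_2], [v_1,v_3], [v_1,v_4], [v_1,v_5], [v_2,v_3], [v_3,v_4], [v_4,v_5]
  2-simplices (6): [v_0,v_1,v_2], [v_0,v_1,v_5], [v_0,v_3,v_4], [v_0,v_4,v_5], [v_1,v_2,v_3], [v_1,v_3,v_4]

so the chain groups are C_0 ≅ Z^6, C_1 ≅ Z^12, C_2 ≅ Z^6.

The boundary map ∂_1: C_1 → C_0 sends each edge [p,q] (with p < q) to q − p.
The 6×12 boundary matrix has rank 5 and Smith normal form diag(1,1,1,1,1).

The boundary map ∂_2: C_2 → C_1 acts by ∂[p,q,r] = [q,r] − [p,r] + [p,q]. For instance
  ∂[v_1,v_3,v_4] = [v_3,v_4] − [v_1,v_4] + [v_1,v_3],
  ∂[v_0,v_3,v_4] = [v_3,v_4] − [v_0,v_4] + [v_0,v_3].
As a 12×6 matrix over Z this has rank 6, with invariant factors (1,1,1,1,1,1).

Reading off H_k = ker ∂_k / im ∂_{k+1}:

  H_0: rank C_0 − rank ∂_1 = 6 − 5 = 1, and the invariant factors of ∂_1 are all 1, so H_0 = Z.
  H_1: rank ker ∂_1 − rank ∂_2 = (12 − 5) − 6 = 1, and the invariant factors of ∂_2 are all 1, so H_1 = Z.
  H_2: rank ker ∂_2 − rank ∂_3 = (6 − 6) − 0 = 0, and there is no ∂_3, so H_2 = 0.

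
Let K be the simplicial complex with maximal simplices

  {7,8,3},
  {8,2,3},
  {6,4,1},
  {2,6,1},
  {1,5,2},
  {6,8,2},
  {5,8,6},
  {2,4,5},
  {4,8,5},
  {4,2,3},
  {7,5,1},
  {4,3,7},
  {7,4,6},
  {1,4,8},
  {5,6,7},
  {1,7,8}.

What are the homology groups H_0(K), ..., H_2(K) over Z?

H_0 ≅ Z,  H_1 ≅ Z^2,  H_2 ≅ Z.

Order the vertices as 1 < 2 < 3 < 4 < 5 < 6 < 7 < 8. Listing each simplex with vertices in this order, K has dimension 2 with simplices:

  0-simplices (8): [1], [2], [3], [4], [5], [6], [7], [8]
  1-simplices (24): (24 of them)
  2-simplices (16): [1,2,5], [1,2,6], [1,4,6], [1,4,8], [1,5,7], [1,7,8], [2,3,4], [2,3,8], [2,4,5], [2,6,8], [3,4,7], [3,7,8], [4,5,8], [4,6,7], [5,6,7], [5,6,8]

giving chain groups C_0 ≅ Z^8, C_1 ≅ Z^24, C_2 ≅ Z^16.

Boundary ∂_1: C_1 → C_0 sends each edge [p,q] (with p < q) to q − p. For instance
  ∂[3,8] = [8] − [3].
As a 8×24 matrix over Z this has rank 7, with invariant factors (1,1,1,1,1,1,1).

Boundary ∂_2: C_2 → C_1 acts by ∂[p,q,r] = [q,r] − [p,r] + [p,q]. For instance
  ∂[5,6,7] = [6,7] − [5,7] + [5,6],
  ∂[1,5,7] = [5,7] − [1,7] + [1,5].
The 24×16 boundary matrix has rank 15 and Smith normal form diag(1,1,1,1,1,1,1,1,1,1,1,1,1,1,1).

Computing H_k = (kernel of ∂_k) / (image of ∂_{k+1}):

  H_0: rank C_0 − rank ∂_1 = 8 − 7 = 1, and the invariant factors of ∂_1 are all 1, so H_0 ≅ Z.
  H_1: rank ker ∂_1 − rank ∂_2 = (24 − 7) − 15 = 2, and the invariant factors of ∂_2 are all 1, so H_1 ≅ Z^2.
  H_2: rank ker ∂_2 − rank ∂_3 = (16 − 15) − 0 = 1, and there is no ∂_3, so H_2 ≅ Z.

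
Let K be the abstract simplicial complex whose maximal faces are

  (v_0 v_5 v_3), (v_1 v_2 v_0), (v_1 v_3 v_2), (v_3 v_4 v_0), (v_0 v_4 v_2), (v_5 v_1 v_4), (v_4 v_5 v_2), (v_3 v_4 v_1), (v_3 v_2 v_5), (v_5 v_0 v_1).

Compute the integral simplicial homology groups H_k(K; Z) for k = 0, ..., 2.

H_0 = Z,  H_1 = Z/2Z,  H_2 = 0.

Take the total order v_0 < v_1 < v_2 < v_3 < v_4 < v_5 on the vertex set. Then K (dimension 2) consists of the simplices:

  0-simplices (6): [v_0], [v_1], [v_2], [v_3], [v_4], [v_5]
  1-simplices (15): (15 of them)
  2-simplices (10): [v_0,v_1,v_2], [v_0,v_1,v_5], [v_0,v_2,v_4], [v_0,v_3,v_4], [v_0,v_3,v_5], [v_1,v_2,v_3], [v_1,v_3,v_4], [v_1,v_4,v_5], [v_2,v_3,v_5], [v_2,v_4,v_5]

so the chain groups are C_0 ≅ Z^6, C_1 ≅ Z^15, C_2 ≅ Z^10.

The boundary map ∂_1: C_1 → C_0 sends each edge [p,q] (with p < q) to q − p.
The 6×15 boundary matrix has rank 5 and Smith normal form diag(1,1,1,1,1).

Boundary ∂_2: C_2 → C_1 acts by ∂[p,q,r] = [q,r] − [p,r] + [p,q]. For instance
  ∂[v_1,v_4,v_5] = [v_4,v_5] − [v_1,v_5] + [v_1,v_4],
  ∂[v_2,v_3,v_5] = [v_3,v_5] − [v_2,v_5] + [v_2,v_3].
The 15×10 boundary matrix has rank 10 and Smith normal form diag(1,1,1,1,1,1,1,1,1,2).

Reading off H_k = ker ∂_k / im ∂_{k+1}:

  H_0: rank C_0 − rank ∂_1 = 6 − 5 = 1, and the invariant factors of ∂_1 are all 1, so H_0 = Z.
  H_1: rank ker ∂_1 − rank ∂_2 = (15 − 5) − 10 = 0, and ∂_2 has invariant factor 2 > 1, so H_1 = Z/2Z.
  H_2: rank ker ∂_2 − rank ∂_3 = (10 − 10) − 0 = 0, and there is no ∂_3, so H_2 = 0.

As a check, the Euler characteristic is 6 − 15 + 10 = 1, which agrees with 1 − 0 + 0 = 1.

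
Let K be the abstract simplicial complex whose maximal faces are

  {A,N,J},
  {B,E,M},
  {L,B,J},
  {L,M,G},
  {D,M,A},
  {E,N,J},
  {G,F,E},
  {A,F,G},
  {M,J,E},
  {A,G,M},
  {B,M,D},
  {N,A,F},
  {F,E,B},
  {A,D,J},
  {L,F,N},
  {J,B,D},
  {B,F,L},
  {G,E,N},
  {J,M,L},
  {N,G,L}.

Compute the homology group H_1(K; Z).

H_1 = Z ⊕ Z/2Z.

We work with the vertex ordering A < B < D < E < F < G < J < L < M < N. The simplices of K, each written with vertices in increasing order, are:

  0-simplices (10): A, B, D, E, F, G, J, L, M, N
  1-simplices (30): AD, AF, AG, AJ, AM, AN, BD, BE, BF, BJ, BL, BM, DJ, DM, EF, EG, EJ, EM, EN, FG, FL, FN, GL, GM, GN, JL, JM, JN, LM, LN
  2-simplices (20): ADJ, ADM, AFG, AFN, AGM, AJN, BDJ, BDM, BEF, BEM, BFL, BJL, EFG, EGN, EJM, EJN, FLN, GLM, GLN, JLM

Hence C_0 ≅ Z^10, C_1 ≅ Z^30, C_2 ≅ Z^20.

∂_1: C_1 → C_0 is given by ∂[p,q] = [q] − [p].
The 10×30 boundary matrix has rank 9 and Smith normal form diag(1,1,1,1,1,1,1,1,1).

∂_2: C_2 → C_1 maps a triangle to the signed sum of its edges. For instance
  ∂BDM = DM − BM + BD,
  ∂AFG = FG − AG + AF.
The 30×20 boundary matrix has rank 20 and Smith normal form diag(1,1,1,1,1,1,1,1,1,1,1,1,1,1,1,1,1,1,1,2).

From H_k ≅ ker(∂_k) / im(∂_{k+1}) we obtain:

  H_1: rank ker ∂_1 − rank ∂_2 = (30 − 9) − 20 = 1, and ∂_2 has invariant factor 2 > 1, so H_1 ≅ Z ⊕ Z/2Z.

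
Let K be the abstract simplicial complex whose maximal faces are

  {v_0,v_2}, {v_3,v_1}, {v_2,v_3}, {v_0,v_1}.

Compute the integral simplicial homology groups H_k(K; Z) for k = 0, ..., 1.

H_0 = Z,  H_1 = Z.

We work with the vertex ordering v_0 < v_1 < v_2 < v_3. The simplices of K, each written with vertices in increasing order, are:

  0-simplices (4): [v_0], [v_1], [v_2], [v_3]
  1-simplices (4): [v_0,v_1], [v_0,v_2], [v_1,v_3], [v_2,v_3]

so the chain groups are C_0 ≅ Z^4, C_1 ≅ Z^4.

∂_1: C_1 → C_0 sends each edge [p,q] (with p < q) to q − p.
The resulting 4×4 matrix has rank 3, and its Smith normal form has invariant factors (1,1,1).

Computing H_k = (kernel of ∂_k) / (image of ∂_{k+1}):

  H_0: rank C_0 − rank ∂_1 = 4 − 3 = 1, and the invariant factors of ∂_1 are all 1, so H_0 = Z.
  H_1: rank ker ∂_1 − rank ∂_2 = (4 − 3) − 0 = 1, and there is no ∂_2, so H_1 = Z.

(K is a triangulation of the circle S^1.)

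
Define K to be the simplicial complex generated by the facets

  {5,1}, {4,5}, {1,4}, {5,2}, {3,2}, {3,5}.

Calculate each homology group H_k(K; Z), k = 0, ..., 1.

We work with the vertex ordering 1 < 2 < 3 < 4 < 5. The simplices of K, each written with vertices in increasing order, are:

  0-simplices (5): [1], [2], [3], [4], [5]
  1-simplices (6): [1,4], [1,5], [2,3], [2,5], [3,5], [4,5]

so the chain groups are C_0 ≅ Z^5, C_1 ≅ Z^6.

Boundary ∂_1: C_1 → C_0 sends each edge [p,q] (with p < q) to q − p. For instance
  ∂[2,3] = [3] − [2].
This gives a 5×6 integer matrix of rank 4; reducing to Smith normal form yields diagonal entries (1,1,1,1).

From H_k ≅ ker(∂_k) / im(∂_{k+1}) we obtain:

  H_0: rank C_0 − rank ∂_1 = 5 − 4 = 1, and the invariant factors of ∂_1 are all 1, so H_0 = Z.
  H_1: rank ker ∂_1 − rank ∂_2 = (6 − 4) − 0 = 2, and there is no ∂_2, so H_1 = Z^2.

As a check, the Euler characteristic is 5 − 6 = -1, which agrees with 1 − 2 = -1.
(K is a triangulation of a wedge of 2 circles.)

H_0 ≅ Z,  H_1 ≅ Z^2.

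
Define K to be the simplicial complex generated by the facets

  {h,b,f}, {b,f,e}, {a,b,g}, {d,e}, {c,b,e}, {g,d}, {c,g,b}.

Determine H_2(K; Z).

H_2 = 0.

Take the total order a < b < c < d < e < f < g < h on the vertex set. Then K (dimension 2) consists of the simplices:

  0-simplices (8): a, b, c, d, e, f, g, h
  1-simplices (13): ab, ag, bc, be, bf, bg, bh, ce, cg, de, dg, ef, fh
  2-simplices (5): abg, bce, bcg, bef, bfh

giving chain groups C_0 ≅ Z^8, C_1 ≅ Z^13, C_2 ≅ Z^5.

∂_1: C_1 → C_0 maps an edge to its endpoints' difference, ∂[p,q] = q − p. For instance
  ∂ce = e − c.
As a 8×13 matrix over Z this has rank 7, with invariant factors (1,1,1,1,1,1,1).

Boundary ∂_2: C_2 → C_1 acts by ∂[p,q,r] = [q,r] − [p,r] + [p,q]. For instance
  ∂bfh = fh − bh + bf,
  ∂bcg = cg − bg + bc.
As a 13×5 matrix over Z this has rank 5, with invariant factors (1,1,1,1,1).

Computing H_k = (kernel of ∂_k) / (image of ∂_{k+1}):

  H_2: rank ker ∂_2 − rank ∂_3 = (5 − 5) − 0 = 0, and there is no ∂_3, so H_2 = 0.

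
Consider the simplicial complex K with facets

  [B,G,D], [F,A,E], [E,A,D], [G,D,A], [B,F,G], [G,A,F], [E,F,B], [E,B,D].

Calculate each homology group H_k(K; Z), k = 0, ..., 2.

H_0 = Z,  H_1 = 0,  H_2 = Z.

Take the total order A < B < D < E < F < G on the vertex set. Then K (dimension 2) consists of the simplices:

  0-simplices (6): A, B, D, E, F, G
  1-simplices (12): AD, AE, AF, AG, BD, BE, BF, BG, DE, DG, EF, FG
  2-simplices (8): ADE, ADG, AEF, AFG, BDE, BDG, BEF, BFG

so the chain groups are C_0 ≅ Z^6, C_1 ≅ Z^12, C_2 ≅ Z^8.

The boundary map ∂_1: C_1 → C_0 maps an edge to its endpoints' difference, ∂[p,q] = q − p. For instance
  ∂AG = G − A.
The resulting 6×12 matrix has rank 5, and its Smith normal form has invariant factors (1,1,1,1,1).

∂_2: C_2 → C_1 maps a triangle to the signed sum of its edges. For instance
  ∂BFG = FG − BG + BF,
  ∂BDG = DG − BG + BD.
The 12×8 boundary matrix has rank 7 and Smith normal form diag(1,1,1,1,1,1,1).

Now H_k = ker ∂_k / im ∂_{k+1}, so:

  H_0: rank C_0 − rank ∂_1 = 6 − 5 = 1, and the invariant factors of ∂_1 are all 1, so H_0 ≅ Z.
  H_1: rank ker ∂_1 − rank ∂_2 = (12 − 5) − 7 = 0, and the invariant factors of ∂_2 are all 1, so H_1 ≅ 0.
  H_2: rank ker ∂_2 − rank ∂_3 = (8 − 7) − 0 = 1, and there is no ∂_3, so H_2 ≅ Z.

As a check, the Euler characteristic is 6 − 12 + 8 = 2, which agrees with 1 − 0 + 1 = 2.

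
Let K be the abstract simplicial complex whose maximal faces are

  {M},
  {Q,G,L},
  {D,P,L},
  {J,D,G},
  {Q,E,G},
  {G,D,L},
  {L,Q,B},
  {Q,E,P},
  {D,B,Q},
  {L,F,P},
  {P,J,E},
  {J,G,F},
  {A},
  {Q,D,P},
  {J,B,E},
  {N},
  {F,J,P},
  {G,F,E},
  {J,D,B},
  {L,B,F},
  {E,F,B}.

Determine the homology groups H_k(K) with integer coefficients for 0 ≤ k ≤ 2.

Fix the vertex order A < B < D < E < F < G < J < L < M < N < P < Q and write every simplex with vertices in increasing order. Then dim K = 2 and the simplices of K are:

  0-simplices (12): A, B, D, E, F, G, J, L, M, N, P, Q
  1-simplices (27): BD, BE, BF, BJ, BL, BQ, DG, DJ, DL, DP, DQ, EF, EG, EJ, EP, EQ, FG, FJ, FL, FP, GJ, GL, GQ, JP, LP, LQ, PQ
  2-simplices (18): BDJ, BDQ, BEF, BEJ, BFL, BLQ, DGJ, DGL, DLP, DPQ, EFG, EGQ, EJP, EPQ, FGJ, FJP, FLP, GLQ

giving chain groups C_0 ≅ Z^12, C_1 ≅ Z^27, C_2 ≅ Z^18.

Boundary ∂_1: C_1 → C_0 is given by ∂[p,q] = [q] − [p]. For instance
  ∂GQ = Q − G.
The 12×27 boundary matrix has rank 8 and Smith normal form diag(1,1,1,1,1,1,1,1).

∂_2: C_2 → C_1 sends each 2-simplex [p,q,r] to [q,r] − [p,r] + [p,q]. For instance
  ∂DPQ = PQ − DQ + DP,
  ∂DGL = GL − DL + DG.
The resulting 27×18 matrix has rank 18, and its Smith normal form has invariant factors (1,1,1,1,1,1,1,1,1,1,1,1,1,1,1,1,1,2).

Reading off H_k = ker ∂_k / im ∂_{k+1}:

  H_0: rank C_0 − rank ∂_1 = 12 − 8 = 4, and the invariant factors of ∂_1 are all 1, so H_0 ≅ Z^4.
  H_1: rank ker ∂_1 − rank ∂_2 = (27 − 8) − 18 = 1, and ∂_2 has invariant factor 2 > 1, so H_1 ≅ Z × Z/2.
  H_2: rank ker ∂_2 − rank ∂_3 = (18 − 18) − 0 = 0, and there is no ∂_3, so H_2 ≅ 0.

H_0 ≅ Z^4,  H_1 ≅ Z × Z/2,  H_2 = 0.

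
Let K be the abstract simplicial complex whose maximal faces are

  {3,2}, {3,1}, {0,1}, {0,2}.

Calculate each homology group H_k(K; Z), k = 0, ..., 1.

Order the vertices as 0 < 1 < 2 < 3. Listing each simplex with vertices in this order, K has dimension 1 with simplices:

  0-simplices (4): [0], [1], [2], [3]
  1-simplices (4): [0,1], [0,2], [1,3], [2,3]

Hence C_0 ≅ Z^4, C_1 ≅ Z^4.

∂_1: C_1 → C_0 sends each edge [p,q] (with p < q) to q − p. For instance
  ∂[1,3] = [3] − [1].
The resulting 4×4 matrix has rank 3, and its Smith normal form has invariant factors (1,1,1).

Computing H_k = (kernel of ∂_k) / (image of ∂_{k+1}):

  H_0: rank C_0 − rank ∂_1 = 4 − 3 = 1, and the invariant factors of ∂_1 are all 1, so H_0 = Z.
  H_1: rank ker ∂_1 − rank ∂_2 = (4 − 3) − 0 = 1, and there is no ∂_2, so H_1 = Z.

(K is a triangulation of the circle S^1.)

H_0 ≅ Z,  H_1 ≅ Z.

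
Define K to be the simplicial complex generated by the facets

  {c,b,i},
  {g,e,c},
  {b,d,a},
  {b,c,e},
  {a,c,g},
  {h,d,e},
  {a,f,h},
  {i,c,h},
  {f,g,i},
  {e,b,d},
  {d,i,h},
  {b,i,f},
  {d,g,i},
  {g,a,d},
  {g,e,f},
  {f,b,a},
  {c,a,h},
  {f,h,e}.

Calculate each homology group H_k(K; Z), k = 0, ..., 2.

H_0 ≅ Z,  H_1 ≅ Z^2,  H_2 ≅ Z.

Take the total order a < b < c < d < e < f < g < h < i on the vertex set. Then K (dimension 2) consists of the simplices:

  0-simplices (9): a, b, c, d, e, f, g, h, i
  1-simplices (27): ab, ac, ad, af, ag, ah, bc, bd, be, bf, bi, ce, cg, ch, ci, de, dg, dh, di, ef, eg, eh, fg, fh, fi, gi, hi
  2-simplices (18): abd, abf, acg, ach, adg, afh, bce, bci, bde, bfi, ceg, chi, deh, dgi, dhi, efg, efh, fgi

so the chain groups are C_0 ≅ Z^9, C_1 ≅ Z^27, C_2 ≅ Z^18.

∂_1: C_1 → C_0 is given by ∂[p,q] = [q] − [p]. For instance
  ∂ci = i − c.
As a 9×27 matrix over Z this has rank 8, with invariant factors (1,1,1,1,1,1,1,1).

∂_2: C_2 → C_1 sends each 2-simplex [p,q,r] to [q,r] − [p,r] + [p,q]. For instance
  ∂deh = eh − dh + de,
  ∂abf = bf − af + ab.
The resulting 27×18 matrix has rank 17, and its Smith normal form has invariant factors (1,1,1,1,1,1,1,1,1,1,1,1,1,1,1,1,1).

Now H_k = ker ∂_k / im ∂_{k+1}, so:

  H_0: rank C_0 − rank ∂_1 = 9 − 8 = 1, and the invariant factors of ∂_1 are all 1, so H_0 = Z.
  H_1: rank ker ∂_1 − rank ∂_2 = (27 − 8) − 17 = 2, and the invariant factors of ∂_2 are all 1, so H_1 = Z^2.
  H_2: rank ker ∂_2 − rank ∂_3 = (18 − 17) − 0 = 1, and there is no ∂_3, so H_2 = Z.

(K is a triangulation of the torus T^2.)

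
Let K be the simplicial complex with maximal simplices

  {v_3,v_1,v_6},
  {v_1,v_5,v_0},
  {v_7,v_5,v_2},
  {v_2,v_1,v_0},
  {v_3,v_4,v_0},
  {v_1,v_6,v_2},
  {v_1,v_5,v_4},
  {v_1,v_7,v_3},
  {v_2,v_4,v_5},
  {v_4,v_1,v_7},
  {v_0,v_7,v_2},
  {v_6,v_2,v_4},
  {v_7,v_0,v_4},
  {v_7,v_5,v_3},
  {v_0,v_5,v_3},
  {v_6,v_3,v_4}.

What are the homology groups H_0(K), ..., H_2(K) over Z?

H_0 = Z,  H_1 = Z^2,  H_2 = Z.

We work with the vertex ordering v_0 < v_1 < v_2 < v_3 < v_4 < v_5 < v_6 < v_7. The simplices of K, each written with vertices in increasing order, are:

  0-simplices (8): [v_0], [v_1], [v_2], [v_3], [v_4], [v_5], [v_6], [v_7]
  1-simplices (24): (24 of them)
  2-simplices (16): (16 of them)

giving chain groups C_0 ≅ Z^8, C_1 ≅ Z^24, C_2 ≅ Z^16.

∂_1: C_1 → C_0 maps an edge to its endpoints' difference, ∂[p,q] = q − p.
The 8×24 boundary matrix has rank 7 and Smith normal form diag(1,1,1,1,1,1,1).

The boundary map ∂_2: C_2 → C_1 acts by ∂[p,q,r] = [q,r] − [p,r] + [p,q]. For instance
  ∂[v_3,v_5,v_7] = [v_5,v_7] − [v_3,v_7] + [v_3,v_5],
  ∂[v_1,v_4,v_5] = [v_4,v_5] − [v_1,v_5] + [v_1,v_4].
As a 24×16 matrix over Z this has rank 15, with invariant factors (1,1,1,1,1,1,1,1,1,1,1,1,1,1,1).

Reading off H_k = ker ∂_k / im ∂_{k+1}:

  H_0: rank C_0 − rank ∂_1 = 8 − 7 = 1, and the invariant factors of ∂_1 are all 1, so H_0 = Z.
  H_1: rank ker ∂_1 − rank ∂_2 = (24 − 7) − 15 = 2, and the invariant factors of ∂_2 are all 1, so H_1 = Z^2.
  H_2: rank ker ∂_2 − rank ∂_3 = (16 − 15) − 0 = 1, and there is no ∂_3, so H_2 = Z.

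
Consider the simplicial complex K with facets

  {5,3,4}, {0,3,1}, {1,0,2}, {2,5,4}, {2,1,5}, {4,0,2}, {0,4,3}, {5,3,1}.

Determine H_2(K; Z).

H_2 = Z.

Order the vertices as 0 < 1 < 2 < 3 < 4 < 5. Listing each simplex with vertices in this order, K has dimension 2 with simplices:

  0-simplices (6): [0], [1], [2], [3], [4], [5]
  1-simplices (12): [0,1], [0,2], [0,3], [0,4], [1,2], [1,3], [1,5], [2,4], [2,5], [3,4], [3,5], [4,5]
  2-simplices (8): [0,1,2], [0,1,3], [0,2,4], [0,3,4], [1,2,5], [1,3,5], [2,4,5], [3,4,5]

giving chain groups C_0 ≅ Z^6, C_1 ≅ Z^12, C_2 ≅ Z^8.

∂_1: C_1 → C_0 maps an edge to its endpoints' difference, ∂[p,q] = q − p. For instance
  ∂[1,2] = [2] − [1].
As a 6×12 matrix over Z this has rank 5, with invariant factors (1,1,1,1,1).

∂_2: C_2 → C_1 maps a triangle to the signed sum of its edges. For instance
  ∂[0,2,4] = [2,4] − [0,4] + [0,2],
  ∂[0,1,2] = [1,2] − [0,2] + [0,1].
The 12×8 boundary matrix has rank 7 and Smith normal form diag(1,1,1,1,1,1,1).

Computing H_k = (kernel of ∂_k) / (image of ∂_{k+1}):

  H_2: rank ker ∂_2 − rank ∂_3 = (8 − 7) − 0 = 1, and there is no ∂_3, so H_2 ≅ Z.

(K is a triangulation of the 2-sphere S^2.)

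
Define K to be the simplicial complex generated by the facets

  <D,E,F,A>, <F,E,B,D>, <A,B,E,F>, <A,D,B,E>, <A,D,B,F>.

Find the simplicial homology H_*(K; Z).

We work with the vertex ordering A < B < D < E < F. The simplices of K, each written with vertices in increasing order, are:

  0-simplices (5): A, B, D, E, F
  1-simplices (10): AB, AD, AE, AF, BD, BE, BF, DE, DF, EF
  2-simplices (10): ABD, ABE, ABF, ADE, ADF, AEF, BDE, BDF, BEF, DEF
  3-simplices (5): ABDE, ABDF, ABEF, ADEF, BDEF

Hence C_0 ≅ Z^5, C_1 ≅ Z^10, C_2 ≅ Z^10, C_3 ≅ Z^5.

The boundary map ∂_1: C_1 → C_0 sends each edge [p,q] (with p < q) to q − p. For instance
  ∂DF = F − D.
As a 5×10 matrix over Z this has rank 4, with invariant factors (1,1,1,1).

∂_2: C_2 → C_1 maps a triangle to the signed sum of its edges. For instance
  ∂ADF = DF − AF + AD,
  ∂BEF = EF − BF + BE.
As a 10×10 matrix over Z this has rank 6, with invariant factors (1,1,1,1,1,1).

Boundary ∂_3: C_3 → C_2 sends each 3-simplex σ to the alternating sum Σ_i (−1)^i (σ with its i-th vertex removed). For instance
  ∂ABDF = BDF − ADF + ABF − ABD,
  ∂BDEF = DEF − BEF + BDF − BDE.
This gives a 10×5 integer matrix of rank 4; reducing to Smith normal form yields diagonal entries (1,1,1,1).

Reading off H_k = ker ∂_k / im ∂_{k+1}:

  H_0: rank C_0 − rank ∂_1 = 5 − 4 = 1, and the invariant factors of ∂_1 are all 1, so H_0 ≅ Z.
  H_1: rank ker ∂_1 − rank ∂_2 = (10 − 4) − 6 = 0, and the invariant factors of ∂_2 are all 1, so H_1 ≅ 0.
  H_2: rank ker ∂_2 − rank ∂_3 = (10 − 6) − 4 = 0, and the invariant factors of ∂_3 are all 1, so H_2 ≅ 0.
  H_3: rank ker ∂_3 − rank ∂_4 = (5 − 4) − 0 = 1, and there is no ∂_4, so H_3 ≅ Z.

As a check, the Euler characteristic is 5 − 10 + 10 − 5 = 0, which agrees with 1 − 0 + 0 − 1 = 0.
(K is a triangulation of the 3-sphere S^3.)

H_0 ≅ Z,  H_1 = 0,  H_2 = 0,  H_3 ≅ Z.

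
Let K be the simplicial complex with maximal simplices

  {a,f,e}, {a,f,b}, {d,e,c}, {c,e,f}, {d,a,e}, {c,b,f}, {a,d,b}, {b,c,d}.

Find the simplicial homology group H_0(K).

Fix the vertex order a < b < c < d < e < f and write every simplex with vertices in increasing order. Then dim K = 2 and the simplices of K are:

  0-simplices (6): a, b, c, d, e, f
  1-simplices (12): ab, ad, ae, af, bc, bd, bf, cd, ce, cf, de, ef
  2-simplices (8): abd, abf, ade, aef, bcd, bcf, cde, cef

giving chain groups C_0 ≅ Z^6, C_1 ≅ Z^12, C_2 ≅ Z^8.

Boundary ∂_1: C_1 → C_0 maps an edge to its endpoints' difference, ∂[p,q] = q − p. For instance
  ∂af = f − a.
This gives a 6×12 integer matrix of rank 5; reducing to Smith normal form yields diagonal entries (1,1,1,1,1).

The boundary map ∂_2: C_2 → C_1 acts by ∂[p,q,r] = [q,r] − [p,r] + [p,q]. For instance
  ∂abf = bf − af + ab,
  ∂cef = ef − cf + ce.
The resulting 12×8 matrix has rank 7, and its Smith normal form has invariant factors (1,1,1,1,1,1,1).

Reading off H_k = ker ∂_k / im ∂_{k+1}:

  H_0: rank C_0 − rank ∂_1 = 6 − 5 = 1, and the invariant factors of ∂_1 are all 1, so H_0 ≅ Z.

H_0 = Z.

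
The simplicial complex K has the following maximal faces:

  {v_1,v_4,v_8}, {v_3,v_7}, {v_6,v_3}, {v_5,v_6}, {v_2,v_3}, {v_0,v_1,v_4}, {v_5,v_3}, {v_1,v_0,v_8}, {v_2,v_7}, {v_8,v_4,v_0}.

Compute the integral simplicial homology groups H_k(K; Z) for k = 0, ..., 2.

Take the total order v_0 < v_1 < v_2 < v_3 < v_4 < v_5 < v_6 < v_7 < v_8 on the vertex set. Then K (dimension 2) consists of the simplices:

  0-simplices (9): [v_0], [v_1], [v_2], [v_3], [v_4], [v_5], [v_6], [v_7], [v_8]
  1-simplices (12): [v_0,v_1], [v_0,v_4], [v_0,v_8], [v_1,v_4], [v_1,v_8], [v_2,v_3], [v_2,v_7], [v_3,v_5], [v_3,v_6], [v_3,v_7], [v_4,v_8], [v_5,v_6]
  2-simplices (4): [v_0,v_1,v_4], [v_0,v_1,v_8], [v_0,v_4,v_8], [v_1,v_4,v_8]

giving chain groups C_0 ≅ Z^9, C_1 ≅ Z^12, C_2 ≅ Z^4.

Boundary ∂_1: C_1 → C_0 maps an edge to its endpoints' difference, ∂[p,q] = q − p. For instance
  ∂[v_2,v_7] = [v_7] − [v_2].
This gives a 9×12 integer matrix of rank 7; reducing to Smith normal form yields diagonal entries (1,1,1,1,1,1,1).

Boundary ∂_2: C_2 → C_1 sends each 2-simplex [p,q,r] to [q,r] − [p,r] + [p,q]. For instance
  ∂[v_1,v_4,v_8] = [v_4,v_8] − [v_1,v_8] + [v_1,v_4],
  ∂[v_0,v_1,v_8] = [v_1,v_8] − [v_0,v_8] + [v_0,v_1].
The 12×4 boundary matrix has rank 3 and Smith normal form diag(1,1,1).

Reading off H_k = ker ∂_k / im ∂_{k+1}:

  H_0: rank C_0 − rank ∂_1 = 9 − 7 = 2, and the invariant factors of ∂_1 are all 1, so H_0 ≅ Z^2.
  H_1: rank ker ∂_1 − rank ∂_2 = (12 − 7) − 3 = 2, and the invariant factors of ∂_2 are all 1, so H_1 ≅ Z^2.
  H_2: rank ker ∂_2 − rank ∂_3 = (4 − 3) − 0 = 1, and there is no ∂_3, so H_2 ≅ Z.

As a check, the Euler characteristic is 9 − 12 + 4 = 1, which agrees with 2 − 2 + 1 = 1.

H_0 = Z^2,  H_1 = Z^2,  H_2 = Z.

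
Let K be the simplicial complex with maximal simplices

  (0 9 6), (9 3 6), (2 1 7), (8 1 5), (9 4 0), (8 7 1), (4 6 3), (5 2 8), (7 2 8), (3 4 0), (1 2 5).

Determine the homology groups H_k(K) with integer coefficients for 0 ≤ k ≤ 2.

We work with the vertex ordering 0 < 1 < 2 < 3 < 4 < 5 < 6 < 7 < 8 < 9. The simplices of K, each written with vertices in increasing order, are:

  0-simplices (10): [0], [1], [2], [3], [4], [5], [6], [7], [8], [9]
  1-simplices (19): [0,3], [0,4], [0,6], [0,9], [1,2], [1,5], [1,7], [1,8], [2,5], [2,7], [2,8], [3,4], [3,6], [3,9], [4,6], [4,9], [5,8], [6,9], [7,8]
  2-simplices (11): [0,3,4], [0,4,9], [0,6,9], [1,2,5], [1,2,7], [1,5,8], [1,7,8], [2,5,8], [2,7,8], [3,4,6], [3,6,9]

giving chain groups C_0 ≅ Z^10, C_1 ≅ Z^19, C_2 ≅ Z^11.

Boundary ∂_1: C_1 → C_0 sends each edge [p,q] (with p < q) to q − p. For instance
  ∂[1,2] = [2] − [1].
This gives a 10×19 integer matrix of rank 8; reducing to Smith normal form yields diagonal entries (1,1,1,1,1,1,1,1).

∂_2: C_2 → C_1 maps a triangle to the signed sum of its edges. For instance
  ∂[0,3,4] = [3,4] − [0,4] + [0,3],
  ∂[0,4,9] = [4,9] − [0,9] + [0,4].
As a 19×11 matrix over Z this has rank 10, with invariant factors (1,1,1,1,1,1,1,1,1,1).

Now H_k = ker ∂_k / im ∂_{k+1}, so:

  H_0: rank C_0 − rank ∂_1 = 10 − 8 = 2, and the invariant factors of ∂_1 are all 1, so H_0 ≅ Z^2.
  H_1: rank ker ∂_1 − rank ∂_2 = (19 − 8) − 10 = 1, and the invariant factors of ∂_2 are all 1, so H_1 ≅ Z.
  H_2: rank ker ∂_2 − rank ∂_3 = (11 − 10) − 0 = 1, and there is no ∂_3, so H_2 ≅ Z.

H_0 ≅ Z^2,  H_1 ≅ Z,  H_2 ≅ Z.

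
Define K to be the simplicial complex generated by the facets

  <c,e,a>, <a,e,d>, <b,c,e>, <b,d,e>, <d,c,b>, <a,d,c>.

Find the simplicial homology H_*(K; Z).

Fix the vertex order a < b < c < d < e and write every simplex with vertices in increasing order. Then dim K = 2 and the simplices of K are:

  0-simplices (5): a, b, c, d, e
  1-simplices (9): ac, ad, ae, bc, bd, be, cd, ce, de
  2-simplices (6): acd, ace, ade, bcd, bce, bde

Hence C_0 ≅ Z^5, C_1 ≅ Z^9, C_2 ≅ Z^6.

∂_1: C_1 → C_0 sends each edge [p,q] (with p < q) to q − p.
The resulting 5×9 matrix has rank 4, and its Smith normal form has invariant factors (1,1,1,1).

Boundary ∂_2: C_2 → C_1 sends each 2-simplex [p,q,r] to [q,r] − [p,r] + [p,q]. For instance
  ∂bde = de − be + bd,
  ∂bce = ce − be + bc.
This gives a 9×6 integer matrix of rank 5; reducing to Smith normal form yields diagonal entries (1,1,1,1,1).

Computing H_k = (kernel of ∂_k) / (image of ∂_{k+1}):

  H_0: rank C_0 − rank ∂_1 = 5 − 4 = 1, and the invariant factors of ∂_1 are all 1, so H_0 = Z.
  H_1: rank ker ∂_1 − rank ∂_2 = (9 − 4) − 5 = 0, and the invariant factors of ∂_2 are all 1, so H_1 = 0.
  H_2: rank ker ∂_2 − rank ∂_3 = (6 − 5) − 0 = 1, and there is no ∂_3, so H_2 = Z.

H_0 ≅ Z,  H_1 = 0,  H_2 ≅ Z.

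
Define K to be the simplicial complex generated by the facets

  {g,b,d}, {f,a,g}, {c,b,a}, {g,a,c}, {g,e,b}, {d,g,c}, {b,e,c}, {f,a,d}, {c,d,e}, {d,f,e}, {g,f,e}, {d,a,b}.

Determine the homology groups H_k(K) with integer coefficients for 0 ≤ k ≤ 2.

Order the vertices as a < b < c < d < e < f < g. Listing each simplex with vertices in this order, K has dimension 2 with simplices:

  0-simplices (7): a, b, c, d, e, f, g
  1-simplices (18): ab, ac, ad, af, ag, bc, bd, be, bg, cd, ce, cg, de, df, dg, ef, eg, fg
  2-simplices (12): abc, abd, acg, adf, afg, bce, bdg, beg, cde, cdg, def, efg

so the chain groups are C_0 ≅ Z^7, C_1 ≅ Z^18, C_2 ≅ Z^12.

Boundary ∂_1: C_1 → C_0 is given by ∂[p,q] = [q] − [p].
The resulting 7×18 matrix has rank 6, and its Smith normal form has invariant factors (1,1,1,1,1,1).

Boundary ∂_2: C_2 → C_1 sends each 2-simplex [p,q,r] to [q,r] − [p,r] + [p,q]. For instance
  ∂adf = df − af + ad,
  ∂abd = bd − ad + ab.
The resulting 18×12 matrix has rank 12, and its Smith normal form has invariant factors (1,1,1,1,1,1,1,1,1,1,1,2).

From H_k ≅ ker(∂_k) / im(∂_{k+1}) we obtain:

  H_0: rank C_0 − rank ∂_1 = 7 − 6 = 1, and the invariant factors of ∂_1 are all 1, so H_0 = Z.
  H_1: rank ker ∂_1 − rank ∂_2 = (18 − 6) − 12 = 0, and ∂_2 has invariant factor 2 > 1, so H_1 = Z_2.
  H_2: rank ker ∂_2 − rank ∂_3 = (12 − 12) − 0 = 0, and there is no ∂_3, so H_2 = 0.

As a check, the Euler characteristic is 7 − 18 + 12 = 1, which agrees with 1 − 0 + 0 = 1.

H_0 = Z,  H_1 = Z_2,  H_2 = 0.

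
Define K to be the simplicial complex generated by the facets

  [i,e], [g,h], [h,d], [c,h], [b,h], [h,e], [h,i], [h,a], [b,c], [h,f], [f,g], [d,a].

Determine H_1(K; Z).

H_1 ≅ Z^4.

K has 9 vertices, 12 edges.
rank ∂_1 = 8, rank ∂_2 = 0 ⇒ b_1 = 12 − 8 − 0 = 4. So H_1 = Z^4.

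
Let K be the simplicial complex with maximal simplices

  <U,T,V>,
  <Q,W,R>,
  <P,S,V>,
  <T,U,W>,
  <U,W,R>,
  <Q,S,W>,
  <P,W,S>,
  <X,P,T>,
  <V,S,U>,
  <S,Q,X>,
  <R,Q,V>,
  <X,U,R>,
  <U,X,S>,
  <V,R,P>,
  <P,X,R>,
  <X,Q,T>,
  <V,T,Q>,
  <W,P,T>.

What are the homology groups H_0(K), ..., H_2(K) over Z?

Order the vertices as P < Q < R < S < T < U < V < W < X. Listing each simplex with vertices in this order, K has dimension 2 with simplices:

  0-simplices (9): P, Q, R, S, T, U, V, W, X
  1-simplices (27): PR, PS, PT, PV, PW, PX, QR, QS, QT, QV, QW, QX, RU, RV, RW, RX, SU, SV, SW, SX, TU, TV, TW, TX, UV, UW, UX
  2-simplices (18): PRV, PRX, PSV, PSW, PTW, PTX, QRV, QRW, QSW, QSX, QTV, QTX, RUW, RUX, SUV, SUX, TUV, TUW

Hence C_0 ≅ Z^9, C_1 ≅ Z^27, C_2 ≅ Z^18.

Boundary ∂_1: C_1 → C_0 maps an edge to its endpoints' difference, ∂[p,q] = q − p.
As a 9×27 matrix over Z this has rank 8, with invariant factors (1,1,1,1,1,1,1,1).

The boundary map ∂_2: C_2 → C_1 sends each 2-simplex [p,q,r] to [q,r] − [p,r] + [p,q]. For instance
  ∂QRV = RV − QV + QR,
  ∂PSV = SV − PV + PS.
The resulting 27×18 matrix has rank 17, and its Smith normal form has invariant factors (1,1,1,1,1,1,1,1,1,1,1,1,1,1,1,1,1).

Now H_k = ker ∂_k / im ∂_{k+1}, so:

  H_0: rank C_0 − rank ∂_1 = 9 − 8 = 1, and the invariant factors of ∂_1 are all 1, so H_0 = Z.
  H_1: rank ker ∂_1 − rank ∂_2 = (27 − 8) − 17 = 2, and the invariant factors of ∂_2 are all 1, so H_1 = Z^2.
  H_2: rank ker ∂_2 − rank ∂_3 = (18 − 17) − 0 = 1, and there is no ∂_3, so H_2 = Z.

As a check, the Euler characteristic is 9 − 27 + 18 = 0, which agrees with 1 − 2 + 1 = 0.
(K is a triangulation of the torus T^2.)

H_0 = Z,  H_1 = Z^2,  H_2 = Z.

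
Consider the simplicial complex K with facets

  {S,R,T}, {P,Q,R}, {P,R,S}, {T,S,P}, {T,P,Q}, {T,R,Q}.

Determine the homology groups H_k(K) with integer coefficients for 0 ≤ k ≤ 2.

Take the total order P < Q < R < S < T on the vertex set. Then K (dimension 2) consists of the simplices:

  0-simplices (5): P, Q, R, S, T
  1-simplices (9): PQ, PR, PS, PT, QR, QT, RS, RT, ST
  2-simplices (6): PQR, PQT, PRS, PST, QRT, RST

Hence C_0 ≅ Z^5, C_1 ≅ Z^9, C_2 ≅ Z^6.

The boundary map ∂_1: C_1 → C_0 maps an edge to its endpoints' difference, ∂[p,q] = q − p. For instance
  ∂RS = S − R.
As a 5×9 matrix over Z this has rank 4, with invariant factors (1,1,1,1).

Boundary ∂_2: C_2 → C_1 maps a triangle to the signed sum of its edges. For instance
  ∂PST = ST − PT + PS,
  ∂PRS = RS − PS + PR.
The 9×6 boundary matrix has rank 5 and Smith normal form diag(1,1,1,1,1).

Now H_k = ker ∂_k / im ∂_{k+1}, so:

  H_0: rank C_0 − rank ∂_1 = 5 − 4 = 1, and the invariant factors of ∂_1 are all 1, so H_0 = Z.
  H_1: rank ker ∂_1 − rank ∂_2 = (9 − 4) − 5 = 0, and the invariant factors of ∂_2 are all 1, so H_1 = 0.
  H_2: rank ker ∂_2 − rank ∂_3 = (6 − 5) − 0 = 1, and there is no ∂_3, so H_2 = Z.

(K is a triangulation of the 2-sphere S^2.)

H_0 ≅ Z,  H_1 = 0,  H_2 ≅ Z.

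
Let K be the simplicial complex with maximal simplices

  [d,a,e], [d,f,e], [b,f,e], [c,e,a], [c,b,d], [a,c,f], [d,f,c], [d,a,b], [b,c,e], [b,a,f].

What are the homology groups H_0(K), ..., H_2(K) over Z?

H_0 ≅ Z,  H_1 ≅ Z/2Z,  H_2 = 0.

Take the total order a < b < c < d < e < f on the vertex set. Then K (dimension 2) consists of the simplices:

  0-simplices (6): a, b, c, d, e, f
  1-simplices (15): ab, ac, ad, ae, af, bc, bd, be, bf, cd, ce, cf, de, df, ef
  2-simplices (10): abd, abf, ace, acf, ade, bcd, bce, bef, cdf, def

giving chain groups C_0 ≅ Z^6, C_1 ≅ Z^15, C_2 ≅ Z^10.

The boundary map ∂_1: C_1 → C_0 maps an edge to its endpoints' difference, ∂[p,q] = q − p. For instance
  ∂ad = d − a.
This gives a 6×15 integer matrix of rank 5; reducing to Smith normal form yields diagonal entries (1,1,1,1,1).

The boundary map ∂_2: C_2 → C_1 acts by ∂[p,q,r] = [q,r] − [p,r] + [p,q]. For instance
  ∂def = ef − df + de,
  ∂abd = bd − ad + ab.
This gives a 15×10 integer matrix of rank 10; reducing to Smith normal form yields diagonal entries (1,1,1,1,1,1,1,1,1,2).

Reading off H_k = ker ∂_k / im ∂_{k+1}:

  H_0: rank C_0 − rank ∂_1 = 6 − 5 = 1, and the invariant factors of ∂_1 are all 1, so H_0 ≅ Z.
  H_1: rank ker ∂_1 − rank ∂_2 = (15 − 5) − 10 = 0, and ∂_2 has invariant factor 2 > 1, so H_1 ≅ Z/2Z.
  H_2: rank ker ∂_2 − rank ∂_3 = (10 − 10) − 0 = 0, and there is no ∂_3, so H_2 ≅ 0.

(K is a triangulation of the real projective plane RP^2.)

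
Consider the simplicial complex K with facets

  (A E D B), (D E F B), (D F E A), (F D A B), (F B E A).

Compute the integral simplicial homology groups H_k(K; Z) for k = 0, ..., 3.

Fix the vertex order A < B < D < E < F and write every simplex with vertices in increasing order. Then dim K = 3 and the simplices of K are:

  0-simplices (5): A, B, D, E, F
  1-simplices (10): AB, AD, AE, AF, BD, BE, BF, DE, DF, EF
  2-simplices (10): ABD, ABE, ABF, ADE, ADF, AEF, BDE, BDF, BEF, DEF
  3-simplices (5): ABDE, ABDF, ABEF, ADEF, BDEF

so the chain groups are C_0 ≅ Z^5, C_1 ≅ Z^10, C_2 ≅ Z^10, C_3 ≅ Z^5.

∂_1: C_1 → C_0 maps an edge to its endpoints' difference, ∂[p,q] = q − p. For instance
  ∂EF = F − E.
The resulting 5×10 matrix has rank 4, and its Smith normal form has invariant factors (1,1,1,1).

∂_2: C_2 → C_1 maps a triangle to the signed sum of its edges. For instance
  ∂DEF = EF − DF + DE,
  ∂BDF = DF − BF + BD.
This gives a 10×10 integer matrix of rank 6; reducing to Smith normal form yields diagonal entries (1,1,1,1,1,1).

The boundary map ∂_3: C_3 → C_2 sends each 3-simplex σ to the alternating sum Σ_i (−1)^i (σ with its i-th vertex removed). For instance
  ∂ABDF = BDF − ADF + ABF − ABD,
  ∂ABDE = BDE − ADE + ABE − ABD.
This gives a 10×5 integer matrix of rank 4; reducing to Smith normal form yields diagonal entries (1,1,1,1).

From H_k ≅ ker(∂_k) / im(∂_{k+1}) we obtain:

  H_0: rank C_0 − rank ∂_1 = 5 − 4 = 1, and the invariant factors of ∂_1 are all 1, so H_0 = Z.
  H_1: rank ker ∂_1 − rank ∂_2 = (10 − 4) − 6 = 0, and the invariant factors of ∂_2 are all 1, so H_1 = 0.
  H_2: rank ker ∂_2 − rank ∂_3 = (10 − 6) − 4 = 0, and the invariant factors of ∂_3 are all 1, so H_2 = 0.
  H_3: rank ker ∂_3 − rank ∂_4 = (5 − 4) − 0 = 1, and there is no ∂_4, so H_3 = Z.

H_0 ≅ Z,  H_1 = 0,  H_2 = 0,  H_3 ≅ Z.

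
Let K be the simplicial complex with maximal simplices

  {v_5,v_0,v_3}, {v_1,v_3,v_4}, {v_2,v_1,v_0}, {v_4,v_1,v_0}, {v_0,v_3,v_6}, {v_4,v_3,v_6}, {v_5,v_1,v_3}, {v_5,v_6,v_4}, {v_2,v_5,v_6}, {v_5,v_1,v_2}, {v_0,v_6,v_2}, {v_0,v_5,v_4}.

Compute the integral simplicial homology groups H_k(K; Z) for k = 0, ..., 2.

Take the total order v_0 < v_1 < v_2 < v_3 < v_4 < v_5 < v_6 on the vertex set. Then K (dimension 2) consists of the simplices:

  0-simplices (7): [v_0], [v_1], [v_2], [v_3], [v_4], [v_5], [v_6]
  1-simplices (18): (18 of them)
  2-simplices (12): (12 of them)

giving chain groups C_0 ≅ Z^7, C_1 ≅ Z^18, C_2 ≅ Z^12.

Boundary ∂_1: C_1 → C_0 maps an edge to its endpoints' difference, ∂[p,q] = q − p. For instance
  ∂[v_0,v_1] = [v_1] − [v_0].
As a 7×18 matrix over Z this has rank 6, with invariant factors (1,1,1,1,1,1).

∂_2: C_2 → C_1 sends each 2-simplex [p,q,r] to [q,r] − [p,r] + [p,q]. For instance
  ∂[v_3,v_4,v_6] = [v_4,v_6] − [v_3,v_6] + [v_3,v_4],
  ∂[v_0,v_3,v_5] = [v_3,v_5] − [v_0,v_5] + [v_0,v_3].
The 18×12 boundary matrix has rank 12 and Smith normal form diag(1,1,1,1,1,1,1,1,1,1,1,2).

Computing H_k = (kernel of ∂_k) / (image of ∂_{k+1}):

  H_0: rank C_0 − rank ∂_1 = 7 − 6 = 1, and the invariant factors of ∂_1 are all 1, so H_0 = Z.
  H_1: rank ker ∂_1 − rank ∂_2 = (18 − 6) − 12 = 0, and ∂_2 has invariant factor 2 > 1, so H_1 = Z/2Z.
  H_2: rank ker ∂_2 − rank ∂_3 = (12 − 12) − 0 = 0, and there is no ∂_3, so H_2 = 0.

As a check, the Euler characteristic is 7 − 18 + 12 = 1, which agrees with 1 − 0 + 0 = 1.

H_0 ≅ Z,  H_1 ≅ Z/2Z,  H_2 = 0.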